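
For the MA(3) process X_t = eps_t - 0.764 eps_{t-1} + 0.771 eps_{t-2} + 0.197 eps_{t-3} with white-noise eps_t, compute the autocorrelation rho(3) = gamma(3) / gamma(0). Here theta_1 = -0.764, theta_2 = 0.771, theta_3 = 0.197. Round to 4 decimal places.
\rho(3) = 0.0889

For an MA(q) process with theta_0 = 1, the autocovariance is
  gamma(k) = sigma^2 * sum_{i=0..q-k} theta_i * theta_{i+k},
and rho(k) = gamma(k) / gamma(0). Sigma^2 cancels.
  numerator   = (1)*(0.197) = 0.197.
  denominator = (1)^2 + (-0.764)^2 + (0.771)^2 + (0.197)^2 = 2.216946.
  rho(3) = 0.197 / 2.216946 = 0.0889.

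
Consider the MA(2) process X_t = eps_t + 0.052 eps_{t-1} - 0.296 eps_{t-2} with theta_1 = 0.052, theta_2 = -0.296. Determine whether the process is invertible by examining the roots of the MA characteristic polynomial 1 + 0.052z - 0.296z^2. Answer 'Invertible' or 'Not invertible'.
\text{Invertible}

The MA(q) characteristic polynomial is P(z) = 1 + 0.052z - 0.296z^2.
Invertibility requires all roots to lie outside the unit circle, i.e. |z| > 1 for every root.
Set 1 + (0.052) z + (-0.296) z^2 = 0, i.e. a z^2 + b z + c = 0 with a = -0.296, b = 0.052, c = 1.
Discriminant D = b^2 - 4ac = (0.052)^2 - 4*(-0.296)*1 = 0.002704 - (-1.184) = 1.186704.
D >= 0, so the roots are real: z = (-b +/- sqrt(D)) / (2a) = (-0.052 +/- 1.089359) / (-0.592).
  z_1 = (-0.052 + 1.089359) / (-0.592) = -1.7523,   |z_1| = 1.7523.
  z_2 = (-0.052 - 1.089359) / (-0.592) = 1.928,   |z_2| = 1.928.
Moduli of all roots: 1.7523, 1.9280.
All moduli strictly greater than 1? Yes.
Verdict: Invertible.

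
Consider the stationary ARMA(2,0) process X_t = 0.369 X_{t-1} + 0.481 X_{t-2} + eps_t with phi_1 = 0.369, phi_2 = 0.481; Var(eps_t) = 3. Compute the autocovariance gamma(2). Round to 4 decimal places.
\gamma(2) = 5.8671

Multiply the model equation by X_{t-k} and take expectations. With theta_0 = psi_0 = 1 and psi_j the MA(infinity) weights, this gives
  gamma(k) - sum_i phi_i gamma(k-i) = c_k,
  c_k = sigma^2 * sum_{j=k..q} theta_j psi_{j-k}   (c_k = 0 for k > q),
using gamma(-m) = gamma(m).
Pure AR (q = 0): c_0 = sigma^2 = 3, c_k = 0 for k >= 1.
Equations for k = 0, 1, 2 (AR order 2, c_2 = 0):
  (E0) gamma(0) = phi_1 gamma(1) + phi_2 gamma(2) + c_0
  (E1) gamma(1) = phi_1 gamma(0) + phi_2 gamma(1) + c_1
  (E2) gamma(2) = phi_1 gamma(1) + phi_2 gamma(0)
From (E1): gamma(1) = A gamma(0) + B with
  A = phi_1 / (1 - phi_2) = 0.369 / 0.519 = 0.710983,   B = c_1 / (1 - phi_2) = 0 / 0.519 = 0.
Insert (E2) into (E0): gamma(0) (1 - phi_2^2) = phi_1 (1 + phi_2) gamma(1) + c_0.
  phi_1 (1 + phi_2) = (0.369)(1.481) = 0.546489,   1 - phi_2^2 = 0.768639.
Replace gamma(1) by A gamma(0) + B and collect gamma(0):
  gamma(0) [0.768639 - (0.546489)(0.710983)] = c_0 = 3
  gamma(0) * 0.380095 = 3
  gamma(0) = 3 / 0.380095 = 7.892768.
  gamma(1) = A gamma(0) = (0.710983)(7.892768) = 5.611621.
  gamma(2) = phi_1 gamma(1) + phi_2 gamma(0) = (0.369)(5.611621) + (0.481)(7.892768) = 5.86711.
Therefore gamma(2) = 5.8671 (to 4 decimal places).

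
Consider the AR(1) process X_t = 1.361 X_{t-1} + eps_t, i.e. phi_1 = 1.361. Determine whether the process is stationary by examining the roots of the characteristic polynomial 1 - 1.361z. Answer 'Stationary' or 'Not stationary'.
\text{Not stationary}

The AR(p) characteristic polynomial is P(z) = 1 - 1.361z.
Stationarity requires all roots to lie outside the unit circle, i.e. |z| > 1 for every root.
This is linear in z: 1 + (-1.361) z = 0  =>  z = -1/(-1.361) = 0.734754,  |z| = 0.734754.
Moduli of all roots: 0.7348.
All moduli strictly greater than 1? No.
Verdict: Not stationary.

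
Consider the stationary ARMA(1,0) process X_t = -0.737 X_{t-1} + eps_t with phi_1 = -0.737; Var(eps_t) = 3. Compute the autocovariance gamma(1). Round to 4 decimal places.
\gamma(1) = -4.8399

Multiply the model equation by X_{t-k} and take expectations. With theta_0 = psi_0 = 1 and psi_j the MA(infinity) weights, this gives
  gamma(k) - sum_i phi_i gamma(k-i) = c_k,
  c_k = sigma^2 * sum_{j=k..q} theta_j psi_{j-k}   (c_k = 0 for k > q),
using gamma(-m) = gamma(m).
Pure AR (q = 0): c_0 = sigma^2 = 3, c_k = 0 for k >= 1.
Equations for k = 0 and k = 1 (AR order 1):
  gamma(0) = phi_1 gamma(1) + c_0
  gamma(1) = phi_1 gamma(0) + c_1
Substituting the second into the first: gamma(0) (1 - phi_1^2) = c_0 + phi_1 c_1, so
  gamma(0) = c_0 / (1 - phi_1^2) = 3 / (1 - (-0.737)^2) = 3 / 0.456831 = 6.56698.
  gamma(1) = phi_1 gamma(0) = (-0.737)(6.56698) = -4.839864.
Therefore gamma(1) = -4.8399 (to 4 decimal places).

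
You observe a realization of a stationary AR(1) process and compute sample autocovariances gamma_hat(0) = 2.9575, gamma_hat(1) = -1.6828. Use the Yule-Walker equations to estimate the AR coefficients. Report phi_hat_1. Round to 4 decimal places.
\hat\phi_{1} = -0.5690

The Yule-Walker equations for an AR(p) process read, in matrix form,
  Gamma_p phi = r_p,   with   (Gamma_p)_{ij} = gamma(|i - j|),
                       (r_p)_i = gamma(i),   i,j = 1..p.
Substitute the sample gammas (Toeplitz matrix and right-hand side of size 1):
  Gamma_p = [[2.9575]]
  r_p     = [-1.6828]
With p = 1 this is the single equation gamma(0) phi_1 = gamma(1):
  phi_hat_1 = gamma(1) / gamma(0) = -1.6828 / 2.9575 = -0.5690.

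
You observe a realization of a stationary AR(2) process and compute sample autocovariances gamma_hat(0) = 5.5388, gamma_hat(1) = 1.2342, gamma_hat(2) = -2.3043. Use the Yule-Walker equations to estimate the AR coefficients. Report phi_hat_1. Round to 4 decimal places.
\hat\phi_{1} = 0.3320

The Yule-Walker equations for an AR(p) process read, in matrix form,
  Gamma_p phi = r_p,   with   (Gamma_p)_{ij} = gamma(|i - j|),
                       (r_p)_i = gamma(i),   i,j = 1..p.
Substitute the sample gammas (Toeplitz matrix and right-hand side of size 2):
  Gamma_p = [[5.5388, 1.2342], [1.2342, 5.5388]]
  r_p     = [1.2342, -2.3043]
Written out:
  5.5388 phi_1 + 1.2342 phi_2 = 1.2342
  1.2342 phi_1 + 5.5388 phi_2 = -2.3043
Solve by Cramer's rule:
  det = gamma(0)^2 - gamma(1)^2 = (5.5388)^2 - (1.2342)^2 = 30.67830544 - 1.52324964 = 29.1550558
  phi_hat_1 = [gamma(1) gamma(0) - gamma(1) gamma(2)] / det = [(1.2342)(5.5388) - (1.2342)(-2.3043)] / 29.1550558 = 9.67995402 / 29.1550558 = 0.332
  phi_hat_2 = [gamma(0) gamma(2) - gamma(1)^2] / det = [(5.5388)(-2.3043) - (1.2342)^2] / 29.1550558 = -14.28630648 / 29.1550558 = -0.49
So phi_hat = [0.3320, -0.4900].
Therefore phi_hat_1 = 0.3320.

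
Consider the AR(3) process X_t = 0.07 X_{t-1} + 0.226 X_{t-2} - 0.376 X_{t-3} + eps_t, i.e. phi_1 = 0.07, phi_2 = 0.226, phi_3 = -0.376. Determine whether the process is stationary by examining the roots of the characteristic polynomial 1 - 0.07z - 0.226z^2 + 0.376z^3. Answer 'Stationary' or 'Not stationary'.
\text{Stationary}

The AR(p) characteristic polynomial is P(z) = 1 - 0.07z - 0.226z^2 + 0.376z^3.
Stationarity requires all roots to lie outside the unit circle, i.e. |z| > 1 for every root.
Degree 3: look for a simple real root z0 first, then factor out (1 - z/z0) and solve the remaining quadratic.
Testing z0 = -1.25: P(-1.25) = 1 + (-0.07)(-1.25) + (-0.226)(-1.25)^2 + (0.376)(-1.25)^3
  = 1 + (0.0875) + (-0.353125) + (-0.734375) = 0.  So z_0 = -1.25 is a root, |z_0| = 1.25.
Divide out the factor (1 + 0.8 z) = (1 - z/z0) (since 1/z0 = -0.8):
  P(z) = (1 + 0.8 z)(1 + (-0.87) z + (0.47) z^2)
  [check: z-coef -0.87 - (-0.8) = -0.07; z^2-coef 0.47 - (-0.8)(-0.87) = -0.226; z^3-coef -(-0.8)(0.47) = 0.376.]
Remaining roots from the quadratic factor 1 + (-0.87) z + (0.47) z^2:
  Set 1 + (-0.87) z + (0.47) z^2 = 0, i.e. a z^2 + b z + c = 0 with a = 0.47, b = -0.87, c = 1.
  Discriminant D = b^2 - 4ac = (-0.87)^2 - 4*(0.47)*1 = 0.7569 - (1.88) = -1.1231.
  D < 0, so the roots are the complex-conjugate pair z = (-b +/- i sqrt(-D)) / (2a) = 0.9255 +/- 1.1274i.
  For a conjugate pair |z|^2 = z * conj(z) = (product of roots) = c/a = 1/(0.47) = 2.12766, so |z| = sqrt(2.12766) = 1.4586 for both roots.
Moduli of all roots: 1.2500, 1.4586, 1.4586.
All moduli strictly greater than 1? Yes.
Verdict: Stationary.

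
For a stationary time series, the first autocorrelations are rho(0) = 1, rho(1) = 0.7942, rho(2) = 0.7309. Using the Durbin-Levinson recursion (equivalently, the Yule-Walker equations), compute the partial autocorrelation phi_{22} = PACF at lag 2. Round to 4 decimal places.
\phi_{22} = 0.2712

The PACF at lag k is phi_{kk}, the last component of the solution
to the Yule-Walker system G_k phi = r_k where
  (G_k)_{ij} = rho(|i - j|), (r_k)_i = rho(i), i,j = 1..k.
Equivalently, Durbin-Levinson gives phi_{kk} iteratively:
  phi_{11} = rho(1)
  phi_{kk} = [rho(k) - sum_{j=1..k-1} phi_{k-1,j} rho(k-j)]
            / [1 - sum_{j=1..k-1} phi_{k-1,j} rho(j)],
  phi_{k,j} = phi_{k-1,j} - phi_{kk} phi_{k-1,k-j},  j = 1..k-1.
Step k = 1:
  phi_11 = rho(1) = 0.7942.
Step k = 2:
  phi_22 = [rho(2) - phi_11 rho(1)] / [1 - phi_11 rho(1)] = [0.7309 - (0.7942)(0.7942)] / [1 - (0.7942)(0.7942)]
         = 0.10014636 / 0.36924636 = 0.2712.
Therefore phi_{22} = 0.2712.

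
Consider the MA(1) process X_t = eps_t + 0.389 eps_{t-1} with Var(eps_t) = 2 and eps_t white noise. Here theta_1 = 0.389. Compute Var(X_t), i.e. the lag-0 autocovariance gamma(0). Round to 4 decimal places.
\gamma(0) = 2.3026

For an MA(q) process X_t = eps_t + sum_i theta_i eps_{t-i} with
Var(eps_t) = sigma^2, the variance is
  gamma(0) = sigma^2 * (1 + sum_i theta_i^2).
  sum_i theta_i^2 = (0.389)^2 = 0.151321.
  gamma(0) = 2 * (1 + 0.151321) = 2 * 1.151321 = 2.302642, which rounds to 2.3026.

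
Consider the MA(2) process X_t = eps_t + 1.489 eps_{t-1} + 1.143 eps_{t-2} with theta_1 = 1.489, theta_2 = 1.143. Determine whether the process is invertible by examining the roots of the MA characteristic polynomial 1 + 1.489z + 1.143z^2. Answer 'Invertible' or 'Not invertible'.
\text{Not invertible}

The MA(q) characteristic polynomial is P(z) = 1 + 1.489z + 1.143z^2.
Invertibility requires all roots to lie outside the unit circle, i.e. |z| > 1 for every root.
Set 1 + (1.489) z + (1.143) z^2 = 0, i.e. a z^2 + b z + c = 0 with a = 1.143, b = 1.489, c = 1.
Discriminant D = b^2 - 4ac = (1.489)^2 - 4*(1.143)*1 = 2.217121 - (4.572) = -2.354879.
D < 0, so the roots are the complex-conjugate pair z = (-b +/- i sqrt(-D)) / (2a) = -0.6514 +/- 0.6713i.
For a conjugate pair |z|^2 = z * conj(z) = (product of roots) = c/a = 1/(1.143) = 0.874891, so |z| = sqrt(0.874891) = 0.9354 for both roots.
Moduli of all roots: 0.9354, 0.9354.
All moduli strictly greater than 1? No.
Verdict: Not invertible.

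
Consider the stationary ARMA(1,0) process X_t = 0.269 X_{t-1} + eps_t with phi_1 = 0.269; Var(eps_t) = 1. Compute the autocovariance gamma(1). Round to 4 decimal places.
\gamma(1) = 0.2900

Multiply the model equation by X_{t-k} and take expectations. With theta_0 = psi_0 = 1 and psi_j the MA(infinity) weights, this gives
  gamma(k) - sum_i phi_i gamma(k-i) = c_k,
  c_k = sigma^2 * sum_{j=k..q} theta_j psi_{j-k}   (c_k = 0 for k > q),
using gamma(-m) = gamma(m).
Pure AR (q = 0): c_0 = sigma^2 = 1, c_k = 0 for k >= 1.
Equations for k = 0 and k = 1 (AR order 1):
  gamma(0) = phi_1 gamma(1) + c_0
  gamma(1) = phi_1 gamma(0) + c_1
Substituting the second into the first: gamma(0) (1 - phi_1^2) = c_0 + phi_1 c_1, so
  gamma(0) = c_0 / (1 - phi_1^2) = 1 / (1 - (0.269)^2) = 1 / 0.927639 = 1.078006.
  gamma(1) = phi_1 gamma(0) = (0.269)(1.078006) = 0.289983.
Therefore gamma(1) = 0.2900 (to 4 decimal places).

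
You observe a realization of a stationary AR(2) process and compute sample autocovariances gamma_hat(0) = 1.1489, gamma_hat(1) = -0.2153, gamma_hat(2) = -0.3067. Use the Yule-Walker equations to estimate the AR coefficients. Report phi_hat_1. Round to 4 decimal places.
\hat\phi_{1} = -0.2461

The Yule-Walker equations for an AR(p) process read, in matrix form,
  Gamma_p phi = r_p,   with   (Gamma_p)_{ij} = gamma(|i - j|),
                       (r_p)_i = gamma(i),   i,j = 1..p.
Substitute the sample gammas (Toeplitz matrix and right-hand side of size 2):
  Gamma_p = [[1.1489, -0.2153], [-0.2153, 1.1489]]
  r_p     = [-0.2153, -0.3067]
Written out:
  1.1489 phi_1 - 0.2153 phi_2 = -0.2153
  -0.2153 phi_1 + 1.1489 phi_2 = -0.3067
Solve by Cramer's rule:
  det = gamma(0)^2 - gamma(1)^2 = (1.1489)^2 - (-0.2153)^2 = 1.31997121 - 0.04635409 = 1.27361712
  phi_hat_1 = [gamma(1) gamma(0) - gamma(1) gamma(2)] / det = [(-0.2153)(1.1489) - (-0.2153)(-0.3067)] / 1.27361712 = -0.31339068 / 1.27361712 = -0.2461
  phi_hat_2 = [gamma(0) gamma(2) - gamma(1)^2] / det = [(1.1489)(-0.3067) - (-0.2153)^2] / 1.27361712 = -0.39872172 / 1.27361712 = -0.3131
So phi_hat = [-0.2461, -0.3131].
Therefore phi_hat_1 = -0.2461.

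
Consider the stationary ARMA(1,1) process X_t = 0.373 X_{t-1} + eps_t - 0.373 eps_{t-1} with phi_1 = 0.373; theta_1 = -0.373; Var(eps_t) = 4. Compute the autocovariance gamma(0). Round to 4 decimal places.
\gamma(0) = 4.0000

Multiply the model equation by X_{t-k} and take expectations. With theta_0 = psi_0 = 1 and psi_j the MA(infinity) weights, this gives
  gamma(k) - sum_i phi_i gamma(k-i) = c_k,
  c_k = sigma^2 * sum_{j=k..q} theta_j psi_{j-k}   (c_k = 0 for k > q),
using gamma(-m) = gamma(m).
psi-weights needed (psi_j = theta_j + sum_i phi_i psi_{j-i}):
  psi_1 = theta_1 + phi_1 = -0.373 + (0.373) = 0
Right-hand sides:
  c_0 = sigma^2 (1 + theta_1 psi_1) = 4 * (1 + (-0.373)(0)) = 4 * 1 = 4
  c_1 = sigma^2 theta_1 = 4 * (-0.373) = -1.492
  c_2 = 0
Equations for k = 0 and k = 1 (AR order 1):
  gamma(0) = phi_1 gamma(1) + c_0
  gamma(1) = phi_1 gamma(0) + c_1
Substituting the second into the first: gamma(0) (1 - phi_1^2) = c_0 + phi_1 c_1, so
  gamma(0) = (c_0 + phi_1 c_1) / (1 - phi_1^2) = (4 + (0.373)(-1.492)) / (1 - (0.373)^2) = 3.443484 / 0.860871 = 4.
Therefore gamma(0) = 4.0000 (to 4 decimal places).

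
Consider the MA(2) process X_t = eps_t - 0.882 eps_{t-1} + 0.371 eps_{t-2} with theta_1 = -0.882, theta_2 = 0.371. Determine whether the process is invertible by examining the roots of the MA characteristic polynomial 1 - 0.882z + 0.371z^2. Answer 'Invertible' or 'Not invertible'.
\text{Invertible}

The MA(q) characteristic polynomial is P(z) = 1 - 0.882z + 0.371z^2.
Invertibility requires all roots to lie outside the unit circle, i.e. |z| > 1 for every root.
Set 1 + (-0.882) z + (0.371) z^2 = 0, i.e. a z^2 + b z + c = 0 with a = 0.371, b = -0.882, c = 1.
Discriminant D = b^2 - 4ac = (-0.882)^2 - 4*(0.371)*1 = 0.777924 - (1.484) = -0.706076.
D < 0, so the roots are the complex-conjugate pair z = (-b +/- i sqrt(-D)) / (2a) = 1.1887 +/- 1.1325i.
For a conjugate pair |z|^2 = z * conj(z) = (product of roots) = c/a = 1/(0.371) = 2.695418, so |z| = sqrt(2.695418) = 1.6418 for both roots.
Moduli of all roots: 1.6418, 1.6418.
All moduli strictly greater than 1? Yes.
Verdict: Invertible.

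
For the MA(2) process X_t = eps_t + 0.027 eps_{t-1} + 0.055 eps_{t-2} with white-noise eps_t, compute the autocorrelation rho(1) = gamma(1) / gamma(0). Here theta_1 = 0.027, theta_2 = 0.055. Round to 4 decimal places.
\rho(1) = 0.0284

For an MA(q) process with theta_0 = 1, the autocovariance is
  gamma(k) = sigma^2 * sum_{i=0..q-k} theta_i * theta_{i+k},
and rho(k) = gamma(k) / gamma(0). Sigma^2 cancels.
  numerator   = (1)*(0.027) + (0.027)*(0.055) = 0.028485.
  denominator = (1)^2 + (0.027)^2 + (0.055)^2 = 1.003754.
  rho(1) = 0.028485 / 1.003754 = 0.0284.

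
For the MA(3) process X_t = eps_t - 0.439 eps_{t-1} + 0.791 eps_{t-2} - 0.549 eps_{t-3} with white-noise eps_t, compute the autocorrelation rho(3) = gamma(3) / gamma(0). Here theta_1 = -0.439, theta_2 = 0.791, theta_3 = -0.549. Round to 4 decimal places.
\rho(3) = -0.2590

For an MA(q) process with theta_0 = 1, the autocovariance is
  gamma(k) = sigma^2 * sum_{i=0..q-k} theta_i * theta_{i+k},
and rho(k) = gamma(k) / gamma(0). Sigma^2 cancels.
  numerator   = (1)*(-0.549) = -0.549.
  denominator = (1)^2 + (-0.439)^2 + (0.791)^2 + (-0.549)^2 = 2.119803.
  rho(3) = -0.549 / 2.119803 = -0.2590.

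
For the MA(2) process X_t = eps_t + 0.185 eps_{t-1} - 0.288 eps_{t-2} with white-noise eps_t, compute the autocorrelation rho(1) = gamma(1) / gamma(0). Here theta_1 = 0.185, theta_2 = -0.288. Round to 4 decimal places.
\rho(1) = 0.1179

For an MA(q) process with theta_0 = 1, the autocovariance is
  gamma(k) = sigma^2 * sum_{i=0..q-k} theta_i * theta_{i+k},
and rho(k) = gamma(k) / gamma(0). Sigma^2 cancels.
  numerator   = (1)*(0.185) + (0.185)*(-0.288) = 0.13172.
  denominator = (1)^2 + (0.185)^2 + (-0.288)^2 = 1.117169.
  rho(1) = 0.13172 / 1.117169 = 0.1179.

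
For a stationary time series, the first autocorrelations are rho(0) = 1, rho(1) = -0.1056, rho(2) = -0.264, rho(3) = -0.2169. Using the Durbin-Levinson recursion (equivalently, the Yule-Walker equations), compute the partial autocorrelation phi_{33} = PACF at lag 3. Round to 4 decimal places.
\phi_{33} = -0.3090

The PACF at lag k is phi_{kk}, the last component of the solution
to the Yule-Walker system G_k phi = r_k where
  (G_k)_{ij} = rho(|i - j|), (r_k)_i = rho(i), i,j = 1..k.
Equivalently, Durbin-Levinson gives phi_{kk} iteratively:
  phi_{11} = rho(1)
  phi_{kk} = [rho(k) - sum_{j=1..k-1} phi_{k-1,j} rho(k-j)]
            / [1 - sum_{j=1..k-1} phi_{k-1,j} rho(j)],
  phi_{k,j} = phi_{k-1,j} - phi_{kk} phi_{k-1,k-j},  j = 1..k-1.
Step k = 1:
  phi_11 = rho(1) = -0.1056.
Step k = 2:
  phi_22 = [rho(2) - phi_11 rho(1)] / [1 - phi_11 rho(1)] = [-0.264 - (-0.1056)(-0.1056)] / [1 - (-0.1056)(-0.1056)]
         = -0.27515136 / 0.98884864 = -0.278254.
  Update: phi_21 = phi_11 - phi_22 phi_11 = -0.1056 - (-0.278254)(-0.1056) = -0.134984.
Step k = 3:
  phi_33 = [rho(3) - phi_21 rho(2) - phi_22 rho(1)] / [1 - phi_21 rho(1) - phi_22 rho(2)]
    numerator   = -0.2169 - (-0.134984)(-0.264) - (-0.278254)(-0.1056) = -0.28191934
    denominator = 1 - (-0.134984)(-0.1056) - (-0.278254)(-0.264) = 0.9122866
  phi_33 = -0.28191934 / 0.9122866 = -0.309.
Therefore phi_{33} = -0.3090.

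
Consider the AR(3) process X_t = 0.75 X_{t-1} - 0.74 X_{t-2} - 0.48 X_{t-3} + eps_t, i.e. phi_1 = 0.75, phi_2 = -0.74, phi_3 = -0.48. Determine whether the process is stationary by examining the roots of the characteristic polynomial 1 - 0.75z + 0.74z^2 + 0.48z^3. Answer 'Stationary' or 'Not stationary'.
\text{Not stationary}

The AR(p) characteristic polynomial is P(z) = 1 - 0.75z + 0.74z^2 + 0.48z^3.
Stationarity requires all roots to lie outside the unit circle, i.e. |z| > 1 for every root.
Degree 3: look for a simple real root z0 first, then factor out (1 - z/z0) and solve the remaining quadratic.
Testing z0 = -2.5: P(-2.5) = 1 + (-0.75)(-2.5) + (0.74)(-2.5)^2 + (0.48)(-2.5)^3
  = 1 + (1.875) + (4.625) + (-7.5) = 0.  So z_0 = -2.5 is a root, |z_0| = 2.5.
Divide out the factor (1 + 0.4 z) = (1 - z/z0) (since 1/z0 = -0.4):
  P(z) = (1 + 0.4 z)(1 + (-1.15) z + (1.2) z^2)
  [check: z-coef -1.15 - (-0.4) = -0.75; z^2-coef 1.2 - (-0.4)(-1.15) = 0.74; z^3-coef -(-0.4)(1.2) = 0.48.]
Remaining roots from the quadratic factor 1 + (-1.15) z + (1.2) z^2:
  Set 1 + (-1.15) z + (1.2) z^2 = 0, i.e. a z^2 + b z + c = 0 with a = 1.2, b = -1.15, c = 1.
  Discriminant D = b^2 - 4ac = (-1.15)^2 - 4*(1.2)*1 = 1.3225 - (4.8) = -3.4775.
  D < 0, so the roots are the complex-conjugate pair z = (-b +/- i sqrt(-D)) / (2a) = 0.4792 +/- 0.777i.
  For a conjugate pair |z|^2 = z * conj(z) = (product of roots) = c/a = 1/(1.2) = 0.833333, so |z| = sqrt(0.833333) = 0.9129 for both roots.
Moduli of all roots: 2.5000, 0.9129, 0.9129.
All moduli strictly greater than 1? No.
Verdict: Not stationary.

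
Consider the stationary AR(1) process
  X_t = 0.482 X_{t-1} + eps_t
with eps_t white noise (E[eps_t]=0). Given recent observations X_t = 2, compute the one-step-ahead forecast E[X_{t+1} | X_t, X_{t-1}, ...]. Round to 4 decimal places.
E[X_{t+1} \mid \mathcal F_t] = 0.9640

For an AR(p) model X_t = c + sum_i phi_i X_{t-i} + eps_t, the
one-step-ahead conditional mean is
  E[X_{t+1} | X_t, ...] = c + sum_i phi_i X_{t+1-i}.
Substitute known values:
  E[X_{t+1} | ...] = (0.482) * (2)
                   = 0.9640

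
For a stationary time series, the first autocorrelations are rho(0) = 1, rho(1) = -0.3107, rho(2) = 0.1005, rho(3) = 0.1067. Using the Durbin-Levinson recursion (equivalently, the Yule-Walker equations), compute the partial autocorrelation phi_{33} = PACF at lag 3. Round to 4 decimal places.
\phi_{33} = 0.1540

The PACF at lag k is phi_{kk}, the last component of the solution
to the Yule-Walker system G_k phi = r_k where
  (G_k)_{ij} = rho(|i - j|), (r_k)_i = rho(i), i,j = 1..k.
Equivalently, Durbin-Levinson gives phi_{kk} iteratively:
  phi_{11} = rho(1)
  phi_{kk} = [rho(k) - sum_{j=1..k-1} phi_{k-1,j} rho(k-j)]
            / [1 - sum_{j=1..k-1} phi_{k-1,j} rho(j)],
  phi_{k,j} = phi_{k-1,j} - phi_{kk} phi_{k-1,k-j},  j = 1..k-1.
Step k = 1:
  phi_11 = rho(1) = -0.3107.
Step k = 2:
  phi_22 = [rho(2) - phi_11 rho(1)] / [1 - phi_11 rho(1)] = [0.1005 - (-0.3107)(-0.3107)] / [1 - (-0.3107)(-0.3107)]
         = 0.00396551 / 0.90346551 = 0.004389.
  Update: phi_21 = phi_11 - phi_22 phi_11 = -0.3107 - (0.004389)(-0.3107) = -0.309336.
Step k = 3:
  phi_33 = [rho(3) - phi_21 rho(2) - phi_22 rho(1)] / [1 - phi_21 rho(1) - phi_22 rho(2)]
    numerator   = 0.1067 - (-0.309336)(0.1005) - (0.004389)(-0.3107) = 0.13915203
    denominator = 1 - (-0.309336)(-0.3107) - (0.004389)(0.1005) = 0.9034481
  phi_33 = 0.13915203 / 0.9034481 = 0.154.
Therefore phi_{33} = 0.1540.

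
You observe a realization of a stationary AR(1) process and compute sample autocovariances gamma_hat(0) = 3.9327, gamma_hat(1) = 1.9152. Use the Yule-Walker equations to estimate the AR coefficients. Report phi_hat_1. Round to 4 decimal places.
\hat\phi_{1} = 0.4870

The Yule-Walker equations for an AR(p) process read, in matrix form,
  Gamma_p phi = r_p,   with   (Gamma_p)_{ij} = gamma(|i - j|),
                       (r_p)_i = gamma(i),   i,j = 1..p.
Substitute the sample gammas (Toeplitz matrix and right-hand side of size 1):
  Gamma_p = [[3.9327]]
  r_p     = [1.9152]
With p = 1 this is the single equation gamma(0) phi_1 = gamma(1):
  phi_hat_1 = gamma(1) / gamma(0) = 1.9152 / 3.9327 = 0.4870.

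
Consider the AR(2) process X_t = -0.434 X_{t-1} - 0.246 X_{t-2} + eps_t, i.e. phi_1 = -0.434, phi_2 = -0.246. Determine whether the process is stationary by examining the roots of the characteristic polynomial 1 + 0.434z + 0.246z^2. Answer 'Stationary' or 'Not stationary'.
\text{Stationary}

The AR(p) characteristic polynomial is P(z) = 1 + 0.434z + 0.246z^2.
Stationarity requires all roots to lie outside the unit circle, i.e. |z| > 1 for every root.
Set 1 + (0.434) z + (0.246) z^2 = 0, i.e. a z^2 + b z + c = 0 with a = 0.246, b = 0.434, c = 1.
Discriminant D = b^2 - 4ac = (0.434)^2 - 4*(0.246)*1 = 0.188356 - (0.984) = -0.795644.
D < 0, so the roots are the complex-conjugate pair z = (-b +/- i sqrt(-D)) / (2a) = -0.8821 +/- 1.813i.
For a conjugate pair |z|^2 = z * conj(z) = (product of roots) = c/a = 1/(0.246) = 4.065041, so |z| = sqrt(4.065041) = 2.0162 for both roots.
Moduli of all roots: 2.0162, 2.0162.
All moduli strictly greater than 1? Yes.
Verdict: Stationary.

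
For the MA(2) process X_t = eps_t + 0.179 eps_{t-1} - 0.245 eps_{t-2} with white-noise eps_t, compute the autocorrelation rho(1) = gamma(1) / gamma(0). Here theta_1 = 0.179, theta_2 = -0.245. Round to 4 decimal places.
\rho(1) = 0.1238

For an MA(q) process with theta_0 = 1, the autocovariance is
  gamma(k) = sigma^2 * sum_{i=0..q-k} theta_i * theta_{i+k},
and rho(k) = gamma(k) / gamma(0). Sigma^2 cancels.
  numerator   = (1)*(0.179) + (0.179)*(-0.245) = 0.135145.
  denominator = (1)^2 + (0.179)^2 + (-0.245)^2 = 1.092066.
  rho(1) = 0.135145 / 1.092066 = 0.1238.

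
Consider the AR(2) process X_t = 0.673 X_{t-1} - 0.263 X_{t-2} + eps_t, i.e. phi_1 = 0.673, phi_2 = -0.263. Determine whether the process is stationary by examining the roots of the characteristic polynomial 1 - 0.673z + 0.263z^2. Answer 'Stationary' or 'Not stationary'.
\text{Stationary}

The AR(p) characteristic polynomial is P(z) = 1 - 0.673z + 0.263z^2.
Stationarity requires all roots to lie outside the unit circle, i.e. |z| > 1 for every root.
Set 1 + (-0.673) z + (0.263) z^2 = 0, i.e. a z^2 + b z + c = 0 with a = 0.263, b = -0.673, c = 1.
Discriminant D = b^2 - 4ac = (-0.673)^2 - 4*(0.263)*1 = 0.452929 - (1.052) = -0.599071.
D < 0, so the roots are the complex-conjugate pair z = (-b +/- i sqrt(-D)) / (2a) = 1.2795 +/- 1.4715i.
For a conjugate pair |z|^2 = z * conj(z) = (product of roots) = c/a = 1/(0.263) = 3.802281, so |z| = sqrt(3.802281) = 1.9499 for both roots.
Moduli of all roots: 1.9499, 1.9499.
All moduli strictly greater than 1? Yes.
Verdict: Stationary.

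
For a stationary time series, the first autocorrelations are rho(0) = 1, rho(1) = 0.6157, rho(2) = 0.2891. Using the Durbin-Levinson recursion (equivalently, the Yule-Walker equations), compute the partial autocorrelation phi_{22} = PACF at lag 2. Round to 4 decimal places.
\phi_{22} = -0.1449

The PACF at lag k is phi_{kk}, the last component of the solution
to the Yule-Walker system G_k phi = r_k where
  (G_k)_{ij} = rho(|i - j|), (r_k)_i = rho(i), i,j = 1..k.
Equivalently, Durbin-Levinson gives phi_{kk} iteratively:
  phi_{11} = rho(1)
  phi_{kk} = [rho(k) - sum_{j=1..k-1} phi_{k-1,j} rho(k-j)]
            / [1 - sum_{j=1..k-1} phi_{k-1,j} rho(j)],
  phi_{k,j} = phi_{k-1,j} - phi_{kk} phi_{k-1,k-j},  j = 1..k-1.
Step k = 1:
  phi_11 = rho(1) = 0.6157.
Step k = 2:
  phi_22 = [rho(2) - phi_11 rho(1)] / [1 - phi_11 rho(1)] = [0.2891 - (0.6157)(0.6157)] / [1 - (0.6157)(0.6157)]
         = -0.08998649 / 0.62091351 = -0.1449.
Therefore phi_{22} = -0.1449.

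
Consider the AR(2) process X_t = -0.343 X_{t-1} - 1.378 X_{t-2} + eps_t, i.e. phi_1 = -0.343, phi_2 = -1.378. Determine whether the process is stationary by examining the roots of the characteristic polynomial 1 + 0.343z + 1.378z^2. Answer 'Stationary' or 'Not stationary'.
\text{Not stationary}

The AR(p) characteristic polynomial is P(z) = 1 + 0.343z + 1.378z^2.
Stationarity requires all roots to lie outside the unit circle, i.e. |z| > 1 for every root.
Set 1 + (0.343) z + (1.378) z^2 = 0, i.e. a z^2 + b z + c = 0 with a = 1.378, b = 0.343, c = 1.
Discriminant D = b^2 - 4ac = (0.343)^2 - 4*(1.378)*1 = 0.117649 - (5.512) = -5.394351.
D < 0, so the roots are the complex-conjugate pair z = (-b +/- i sqrt(-D)) / (2a) = -0.1245 +/- 0.8427i.
For a conjugate pair |z|^2 = z * conj(z) = (product of roots) = c/a = 1/(1.378) = 0.725689, so |z| = sqrt(0.725689) = 0.8519 for both roots.
Moduli of all roots: 0.8519, 0.8519.
All moduli strictly greater than 1? No.
Verdict: Not stationary.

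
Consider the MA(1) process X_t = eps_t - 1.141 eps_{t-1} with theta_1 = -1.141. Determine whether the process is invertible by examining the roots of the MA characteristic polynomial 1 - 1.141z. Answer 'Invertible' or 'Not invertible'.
\text{Not invertible}

The MA(q) characteristic polynomial is P(z) = 1 - 1.141z.
Invertibility requires all roots to lie outside the unit circle, i.e. |z| > 1 for every root.
This is linear in z: 1 + (-1.141) z = 0  =>  z = -1/(-1.141) = 0.876424,  |z| = 0.876424.
Moduli of all roots: 0.8764.
All moduli strictly greater than 1? No.
Verdict: Not invertible.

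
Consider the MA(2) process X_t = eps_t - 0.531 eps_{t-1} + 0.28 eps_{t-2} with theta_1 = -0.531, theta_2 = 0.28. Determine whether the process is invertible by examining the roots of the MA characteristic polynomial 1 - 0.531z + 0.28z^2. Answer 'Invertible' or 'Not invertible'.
\text{Invertible}

The MA(q) characteristic polynomial is P(z) = 1 - 0.531z + 0.28z^2.
Invertibility requires all roots to lie outside the unit circle, i.e. |z| > 1 for every root.
Set 1 + (-0.531) z + (0.28) z^2 = 0, i.e. a z^2 + b z + c = 0 with a = 0.28, b = -0.531, c = 1.
Discriminant D = b^2 - 4ac = (-0.531)^2 - 4*(0.28)*1 = 0.281961 - (1.12) = -0.838039.
D < 0, so the roots are the complex-conjugate pair z = (-b +/- i sqrt(-D)) / (2a) = 0.9482 +/- 1.6347i.
For a conjugate pair |z|^2 = z * conj(z) = (product of roots) = c/a = 1/(0.28) = 3.571429, so |z| = sqrt(3.571429) = 1.8898 for both roots.
Moduli of all roots: 1.8898, 1.8898.
All moduli strictly greater than 1? Yes.
Verdict: Invertible.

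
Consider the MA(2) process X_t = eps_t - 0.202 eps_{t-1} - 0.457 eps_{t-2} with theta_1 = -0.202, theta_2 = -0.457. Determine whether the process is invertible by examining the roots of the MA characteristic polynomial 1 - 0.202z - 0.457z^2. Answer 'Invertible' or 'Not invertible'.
\text{Invertible}

The MA(q) characteristic polynomial is P(z) = 1 - 0.202z - 0.457z^2.
Invertibility requires all roots to lie outside the unit circle, i.e. |z| > 1 for every root.
Set 1 + (-0.202) z + (-0.457) z^2 = 0, i.e. a z^2 + b z + c = 0 with a = -0.457, b = -0.202, c = 1.
Discriminant D = b^2 - 4ac = (-0.202)^2 - 4*(-0.457)*1 = 0.040804 - (-1.828) = 1.868804.
D >= 0, so the roots are real: z = (-b +/- sqrt(D)) / (2a) = (0.202 +/- 1.367042) / (-0.914).
  z_1 = (0.202 + 1.367042) / (-0.914) = -1.7167,   |z_1| = 1.7167.
  z_2 = (0.202 - 1.367042) / (-0.914) = 1.2747,   |z_2| = 1.2747.
Moduli of all roots: 1.7167, 1.2747.
All moduli strictly greater than 1? Yes.
Verdict: Invertible.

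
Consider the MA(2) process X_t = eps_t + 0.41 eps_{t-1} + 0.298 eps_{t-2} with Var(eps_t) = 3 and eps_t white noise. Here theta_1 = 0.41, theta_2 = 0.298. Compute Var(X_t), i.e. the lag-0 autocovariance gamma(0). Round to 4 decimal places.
\gamma(0) = 3.7707

For an MA(q) process X_t = eps_t + sum_i theta_i eps_{t-i} with
Var(eps_t) = sigma^2, the variance is
  gamma(0) = sigma^2 * (1 + sum_i theta_i^2).
  sum_i theta_i^2 = (0.41)^2 + (0.298)^2 = 0.1681 + 0.088804 = 0.256904.
  gamma(0) = 3 * (1 + 0.256904) = 3 * 1.256904 = 3.770712, which rounds to 3.7707.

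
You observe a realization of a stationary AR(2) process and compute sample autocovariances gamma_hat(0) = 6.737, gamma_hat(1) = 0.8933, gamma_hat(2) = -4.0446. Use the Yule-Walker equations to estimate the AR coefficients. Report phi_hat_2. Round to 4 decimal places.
\hat\phi_{2} = -0.6290

The Yule-Walker equations for an AR(p) process read, in matrix form,
  Gamma_p phi = r_p,   with   (Gamma_p)_{ij} = gamma(|i - j|),
                       (r_p)_i = gamma(i),   i,j = 1..p.
Substitute the sample gammas (Toeplitz matrix and right-hand side of size 2):
  Gamma_p = [[6.737, 0.8933], [0.8933, 6.737]]
  r_p     = [0.8933, -4.0446]
Written out:
  6.737 phi_1 + 0.8933 phi_2 = 0.8933
  0.8933 phi_1 + 6.737 phi_2 = -4.0446
Solve by Cramer's rule:
  det = gamma(0)^2 - gamma(1)^2 = (6.737)^2 - (0.8933)^2 = 45.387169 - 0.79798489 = 44.58918411
  phi_hat_1 = [gamma(1) gamma(0) - gamma(1) gamma(2)] / det = [(0.8933)(6.737) - (0.8933)(-4.0446)] / 44.58918411 = 9.63120328 / 44.58918411 = 0.216
  phi_hat_2 = [gamma(0) gamma(2) - gamma(1)^2] / det = [(6.737)(-4.0446) - (0.8933)^2] / 44.58918411 = -28.04645509 / 44.58918411 = -0.629
So phi_hat = [0.2160, -0.6290].
Therefore phi_hat_2 = -0.6290.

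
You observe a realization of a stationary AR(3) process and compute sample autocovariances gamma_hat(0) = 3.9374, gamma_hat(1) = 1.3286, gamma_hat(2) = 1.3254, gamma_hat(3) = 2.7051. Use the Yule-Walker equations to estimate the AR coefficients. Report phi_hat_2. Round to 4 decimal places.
\hat\phi_{2} = 0.0940

The Yule-Walker equations for an AR(p) process read, in matrix form,
  Gamma_p phi = r_p,   with   (Gamma_p)_{ij} = gamma(|i - j|),
                       (r_p)_i = gamma(i),   i,j = 1..p.
Substitute the sample gammas (Toeplitz matrix and right-hand side of size 3):
  Gamma_p = [[3.9374, 1.3286, 1.3254], [1.3286, 3.9374, 1.3286], [1.3254, 1.3286, 3.9374]]
  r_p     = [1.3286, 1.3254, 2.7051]
Written out (R1..R3):
  (R1) 3.9374 phi_1 + 1.3286 phi_2 + 1.3254 phi_3 = 1.3286
  (R2) 1.3286 phi_1 + 3.9374 phi_2 + 1.3286 phi_3 = 1.3254
  (R3) 1.3254 phi_1 + 1.3286 phi_2 + 3.9374 phi_3 = 2.7051
Gaussian elimination:
  R2 <- R2 - (1.3286/3.9374) R1 = R2 - (0.337431) R1:  3.489089 phi_2 + 0.881369 phi_3 = 0.877089
  R3 <- R3 - (1.3254/3.9374) R1 = R3 - (0.336618) R1:  0.881369 phi_2 + 3.491246 phi_3 = 2.257869
  R3 <- R3 - (0.881369/3.489089) R2 = R3 - (0.252607) R2:  3.268606 phi_3 = 2.03631
Back-substitution:
  phi_hat_3 = 2.03631 / 3.268606 = 0.62299
  phi_hat_2 = (0.877089 - (0.881369)(0.62299)) / 3.489089 = 0.094009
  phi_hat_1 = (1.3286 - (1.3286)(0.094009) - (1.3254)(0.62299)) / 3.9374 = 0.096
So phi_hat = [0.0960, 0.0940, 0.6230].
Therefore phi_hat_2 = 0.0940.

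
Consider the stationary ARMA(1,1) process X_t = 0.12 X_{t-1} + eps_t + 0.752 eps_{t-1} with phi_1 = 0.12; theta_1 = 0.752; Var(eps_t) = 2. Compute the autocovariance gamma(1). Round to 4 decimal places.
\gamma(1) = 1.9292

Multiply the model equation by X_{t-k} and take expectations. With theta_0 = psi_0 = 1 and psi_j the MA(infinity) weights, this gives
  gamma(k) - sum_i phi_i gamma(k-i) = c_k,
  c_k = sigma^2 * sum_{j=k..q} theta_j psi_{j-k}   (c_k = 0 for k > q),
using gamma(-m) = gamma(m).
psi-weights needed (psi_j = theta_j + sum_i phi_i psi_{j-i}):
  psi_1 = theta_1 + phi_1 = 0.752 + (0.12) = 0.872
Right-hand sides:
  c_0 = sigma^2 (1 + theta_1 psi_1) = 2 * (1 + (0.752)(0.872)) = 2 * 1.655744 = 3.311488
  c_1 = sigma^2 theta_1 = 2 * (0.752) = 1.504
  c_2 = 0
Equations for k = 0 and k = 1 (AR order 1):
  gamma(0) = phi_1 gamma(1) + c_0
  gamma(1) = phi_1 gamma(0) + c_1
Substituting the second into the first: gamma(0) (1 - phi_1^2) = c_0 + phi_1 c_1, so
  gamma(0) = (c_0 + phi_1 c_1) / (1 - phi_1^2) = (3.311488 + (0.12)(1.504)) / (1 - (0.12)^2) = 3.491968 / 0.9856 = 3.542987.
  gamma(1) = phi_1 gamma(0) + c_1 = (0.12)(3.542987) + (1.504) = 1.929158.
Therefore gamma(1) = 1.9292 (to 4 decimal places).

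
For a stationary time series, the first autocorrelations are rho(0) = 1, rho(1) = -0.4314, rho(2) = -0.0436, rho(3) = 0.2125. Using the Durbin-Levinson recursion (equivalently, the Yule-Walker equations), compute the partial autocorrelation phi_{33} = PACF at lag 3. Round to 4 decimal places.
\phi_{33} = 0.0889

The PACF at lag k is phi_{kk}, the last component of the solution
to the Yule-Walker system G_k phi = r_k where
  (G_k)_{ij} = rho(|i - j|), (r_k)_i = rho(i), i,j = 1..k.
Equivalently, Durbin-Levinson gives phi_{kk} iteratively:
  phi_{11} = rho(1)
  phi_{kk} = [rho(k) - sum_{j=1..k-1} phi_{k-1,j} rho(k-j)]
            / [1 - sum_{j=1..k-1} phi_{k-1,j} rho(j)],
  phi_{k,j} = phi_{k-1,j} - phi_{kk} phi_{k-1,k-j},  j = 1..k-1.
Step k = 1:
  phi_11 = rho(1) = -0.4314.
Step k = 2:
  phi_22 = [rho(2) - phi_11 rho(1)] / [1 - phi_11 rho(1)] = [-0.0436 - (-0.4314)(-0.4314)] / [1 - (-0.4314)(-0.4314)]
         = -0.22970596 / 0.81389404 = -0.282231.
  Update: phi_21 = phi_11 - phi_22 phi_11 = -0.4314 - (-0.282231)(-0.4314) = -0.553154.
Step k = 3:
  phi_33 = [rho(3) - phi_21 rho(2) - phi_22 rho(1)] / [1 - phi_21 rho(1) - phi_22 rho(2)]
    numerator   = 0.2125 - (-0.553154)(-0.0436) - (-0.282231)(-0.4314) = 0.06662811
    denominator = 1 - (-0.553154)(-0.4314) - (-0.282231)(-0.0436) = 0.74906394
  phi_33 = 0.06662811 / 0.74906394 = 0.0889.
Therefore phi_{33} = 0.0889.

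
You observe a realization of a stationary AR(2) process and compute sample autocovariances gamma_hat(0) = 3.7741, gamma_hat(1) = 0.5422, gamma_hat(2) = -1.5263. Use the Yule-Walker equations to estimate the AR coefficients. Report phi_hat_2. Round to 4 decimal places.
\hat\phi_{2} = -0.4340

The Yule-Walker equations for an AR(p) process read, in matrix form,
  Gamma_p phi = r_p,   with   (Gamma_p)_{ij} = gamma(|i - j|),
                       (r_p)_i = gamma(i),   i,j = 1..p.
Substitute the sample gammas (Toeplitz matrix and right-hand side of size 2):
  Gamma_p = [[3.7741, 0.5422], [0.5422, 3.7741]]
  r_p     = [0.5422, -1.5263]
Written out:
  3.7741 phi_1 + 0.5422 phi_2 = 0.5422
  0.5422 phi_1 + 3.7741 phi_2 = -1.5263
Solve by Cramer's rule:
  det = gamma(0)^2 - gamma(1)^2 = (3.7741)^2 - (0.5422)^2 = 14.24383081 - 0.29398084 = 13.94984997
  phi_hat_1 = [gamma(1) gamma(0) - gamma(1) gamma(2)] / det = [(0.5422)(3.7741) - (0.5422)(-1.5263)] / 13.94984997 = 2.87387688 / 13.94984997 = 0.206
  phi_hat_2 = [gamma(0) gamma(2) - gamma(1)^2] / det = [(3.7741)(-1.5263) - (0.5422)^2] / 13.94984997 = -6.05438967 / 13.94984997 = -0.434
So phi_hat = [0.2060, -0.4340].
Therefore phi_hat_2 = -0.4340.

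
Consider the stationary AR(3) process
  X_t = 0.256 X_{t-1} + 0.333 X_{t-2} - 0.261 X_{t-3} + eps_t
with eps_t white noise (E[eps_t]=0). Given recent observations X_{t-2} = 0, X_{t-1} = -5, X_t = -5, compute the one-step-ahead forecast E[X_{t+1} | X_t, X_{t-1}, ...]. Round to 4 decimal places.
E[X_{t+1} \mid \mathcal F_t] = -2.9450

For an AR(p) model X_t = c + sum_i phi_i X_{t-i} + eps_t, the
one-step-ahead conditional mean is
  E[X_{t+1} | X_t, ...] = c + sum_i phi_i X_{t+1-i}.
Substitute known values:
  E[X_{t+1} | ...] = (0.256) * (-5) + (0.333) * (-5) + (-0.261) * (0)
                   = -2.9450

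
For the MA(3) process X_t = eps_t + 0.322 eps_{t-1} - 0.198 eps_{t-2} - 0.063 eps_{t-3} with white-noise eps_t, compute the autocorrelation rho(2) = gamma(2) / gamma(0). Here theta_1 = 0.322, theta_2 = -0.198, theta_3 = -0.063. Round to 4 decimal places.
\rho(2) = -0.1903

For an MA(q) process with theta_0 = 1, the autocovariance is
  gamma(k) = sigma^2 * sum_{i=0..q-k} theta_i * theta_{i+k},
and rho(k) = gamma(k) / gamma(0). Sigma^2 cancels.
  numerator   = (1)*(-0.198) + (0.322)*(-0.063) = -0.218286.
  denominator = (1)^2 + (0.322)^2 + (-0.198)^2 + (-0.063)^2 = 1.146857.
  rho(2) = -0.218286 / 1.146857 = -0.1903.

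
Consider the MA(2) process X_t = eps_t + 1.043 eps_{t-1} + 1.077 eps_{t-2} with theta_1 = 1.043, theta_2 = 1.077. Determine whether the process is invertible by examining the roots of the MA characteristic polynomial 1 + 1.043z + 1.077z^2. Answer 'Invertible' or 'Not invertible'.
\text{Not invertible}

The MA(q) characteristic polynomial is P(z) = 1 + 1.043z + 1.077z^2.
Invertibility requires all roots to lie outside the unit circle, i.e. |z| > 1 for every root.
Set 1 + (1.043) z + (1.077) z^2 = 0, i.e. a z^2 + b z + c = 0 with a = 1.077, b = 1.043, c = 1.
Discriminant D = b^2 - 4ac = (1.043)^2 - 4*(1.077)*1 = 1.087849 - (4.308) = -3.220151.
D < 0, so the roots are the complex-conjugate pair z = (-b +/- i sqrt(-D)) / (2a) = -0.4842 +/- 0.8331i.
For a conjugate pair |z|^2 = z * conj(z) = (product of roots) = c/a = 1/(1.077) = 0.928505, so |z| = sqrt(0.928505) = 0.9636 for both roots.
Moduli of all roots: 0.9636, 0.9636.
All moduli strictly greater than 1? No.
Verdict: Not invertible.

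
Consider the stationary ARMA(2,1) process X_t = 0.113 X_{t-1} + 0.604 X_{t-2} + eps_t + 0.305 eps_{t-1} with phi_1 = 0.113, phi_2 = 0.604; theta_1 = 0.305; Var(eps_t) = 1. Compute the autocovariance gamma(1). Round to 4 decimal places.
\gamma(1) = 1.3899

Multiply the model equation by X_{t-k} and take expectations. With theta_0 = psi_0 = 1 and psi_j the MA(infinity) weights, this gives
  gamma(k) - sum_i phi_i gamma(k-i) = c_k,
  c_k = sigma^2 * sum_{j=k..q} theta_j psi_{j-k}   (c_k = 0 for k > q),
using gamma(-m) = gamma(m).
psi-weights needed (psi_j = theta_j + sum_i phi_i psi_{j-i}):
  psi_1 = theta_1 + phi_1 = 0.305 + (0.113) = 0.418
Right-hand sides:
  c_0 = sigma^2 (1 + theta_1 psi_1) = 1 * (1 + (0.305)(0.418)) = 1 * 1.12749 = 1.12749
  c_1 = sigma^2 theta_1 = 1 * (0.305) = 0.305
  c_2 = 0
Equations for k = 0, 1, 2 (AR order 2, c_2 = 0):
  (E0) gamma(0) = phi_1 gamma(1) + phi_2 gamma(2) + c_0
  (E1) gamma(1) = phi_1 gamma(0) + phi_2 gamma(1) + c_1
  (E2) gamma(2) = phi_1 gamma(1) + phi_2 gamma(0)
From (E1): gamma(1) = A gamma(0) + B with
  A = phi_1 / (1 - phi_2) = 0.113 / 0.396 = 0.285354,   B = c_1 / (1 - phi_2) = 0.305 / 0.396 = 0.770202.
Insert (E2) into (E0): gamma(0) (1 - phi_2^2) = phi_1 (1 + phi_2) gamma(1) + c_0.
  phi_1 (1 + phi_2) = (0.113)(1.604) = 0.181252,   1 - phi_2^2 = 0.635184.
Replace gamma(1) by A gamma(0) + B and collect gamma(0):
  gamma(0) [0.635184 - (0.181252)(0.285354)] = (0.181252)(0.770202) + 1.12749
  gamma(0) * 0.583463 = 1.267091
  gamma(0) = 1.267091 / 0.583463 = 2.171672.
  gamma(1) = A gamma(0) + B = (0.285354)(2.171672) + (0.770202) = 1.389896.
Therefore gamma(1) = 1.3899 (to 4 decimal places).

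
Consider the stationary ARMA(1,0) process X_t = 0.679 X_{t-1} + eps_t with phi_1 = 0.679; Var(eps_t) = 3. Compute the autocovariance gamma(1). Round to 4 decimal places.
\gamma(1) = 3.7795

Multiply the model equation by X_{t-k} and take expectations. With theta_0 = psi_0 = 1 and psi_j the MA(infinity) weights, this gives
  gamma(k) - sum_i phi_i gamma(k-i) = c_k,
  c_k = sigma^2 * sum_{j=k..q} theta_j psi_{j-k}   (c_k = 0 for k > q),
using gamma(-m) = gamma(m).
Pure AR (q = 0): c_0 = sigma^2 = 3, c_k = 0 for k >= 1.
Equations for k = 0 and k = 1 (AR order 1):
  gamma(0) = phi_1 gamma(1) + c_0
  gamma(1) = phi_1 gamma(0) + c_1
Substituting the second into the first: gamma(0) (1 - phi_1^2) = c_0 + phi_1 c_1, so
  gamma(0) = c_0 / (1 - phi_1^2) = 3 / (1 - (0.679)^2) = 3 / 0.538959 = 5.566286.
  gamma(1) = phi_1 gamma(0) = (0.679)(5.566286) = 3.779508.
Therefore gamma(1) = 3.7795 (to 4 decimal places).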